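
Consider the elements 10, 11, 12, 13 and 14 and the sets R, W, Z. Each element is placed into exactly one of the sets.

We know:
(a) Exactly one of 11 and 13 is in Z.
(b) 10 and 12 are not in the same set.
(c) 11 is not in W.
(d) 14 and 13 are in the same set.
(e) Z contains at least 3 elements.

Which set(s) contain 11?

From (c): 11 ∉ W.
Suppose 11 ∉ R: no assignment then satisfies all the clues, so 11 ∈ R.

11: R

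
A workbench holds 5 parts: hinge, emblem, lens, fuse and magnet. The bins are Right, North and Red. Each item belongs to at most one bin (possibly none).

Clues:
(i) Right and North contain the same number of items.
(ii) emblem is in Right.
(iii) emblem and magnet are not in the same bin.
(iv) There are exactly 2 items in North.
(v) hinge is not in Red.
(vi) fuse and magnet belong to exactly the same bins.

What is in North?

North = {fuse, magnet}

From (ii): emblem ∈ Right.
From (v): hinge ∉ Red.
(iii): magnet ∉ Right.
(vi): fuse matches magnet: fuse ∉ Right.
Suppose hinge ∈ North: no assignment then satisfies all the clues, so hinge ∉ North.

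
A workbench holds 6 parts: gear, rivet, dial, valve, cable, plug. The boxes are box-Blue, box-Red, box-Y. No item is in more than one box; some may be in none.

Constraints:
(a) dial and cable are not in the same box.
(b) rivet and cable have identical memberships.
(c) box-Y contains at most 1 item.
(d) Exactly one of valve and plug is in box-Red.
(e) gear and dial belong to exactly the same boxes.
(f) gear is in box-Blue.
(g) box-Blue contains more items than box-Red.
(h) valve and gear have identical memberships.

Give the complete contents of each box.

box-Blue = {dial, gear, valve}; box-Red = {plug}; box-Y = {}

From (f): gear ∈ box-Blue.
(e): dial matches gear: dial ∈ box-Blue.
(h): valve matches gear: valve ∈ box-Blue.
(a): cable ∉ box-Blue.
(b): rivet matches cable: rivet ∉ box-Blue.
(d) (exactly one): plug ∈ box-Red.
Suppose rivet ∈ box-Red: no assignment then satisfies all the clues, so rivet ∉ box-Red.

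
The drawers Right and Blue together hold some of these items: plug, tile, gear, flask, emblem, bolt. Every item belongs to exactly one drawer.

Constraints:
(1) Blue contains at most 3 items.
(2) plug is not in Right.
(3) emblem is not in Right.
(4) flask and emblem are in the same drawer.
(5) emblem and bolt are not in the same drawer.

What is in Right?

Right = {bolt, gear, tile}

From (2): plug ∉ Right.
From (3): emblem ∉ Right.
(4): flask matches emblem: flask ∉ Right.
Only one drawer left: plug ∈ Blue.
Only one drawer left: flask ∈ Blue.
Only one drawer left: emblem ∈ Blue.
(1): Blue already has 3, so the rest are out.
Only one drawer left: tile ∈ Right.
Only one drawer left: gear ∈ Right.
Only one drawer left: bolt ∈ Right.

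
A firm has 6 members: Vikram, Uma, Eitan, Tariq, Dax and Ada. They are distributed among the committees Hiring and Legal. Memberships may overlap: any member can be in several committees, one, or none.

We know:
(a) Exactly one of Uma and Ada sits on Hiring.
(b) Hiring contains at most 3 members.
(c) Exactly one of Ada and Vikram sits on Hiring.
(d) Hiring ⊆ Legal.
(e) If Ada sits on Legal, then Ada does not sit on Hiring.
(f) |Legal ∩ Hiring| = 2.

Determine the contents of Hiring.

Hiring = {Uma, Vikram}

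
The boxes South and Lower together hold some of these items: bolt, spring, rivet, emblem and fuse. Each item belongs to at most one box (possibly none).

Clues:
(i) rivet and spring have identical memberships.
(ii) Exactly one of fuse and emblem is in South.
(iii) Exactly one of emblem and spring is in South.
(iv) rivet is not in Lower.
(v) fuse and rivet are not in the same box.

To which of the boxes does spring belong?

spring: none

From (iv): rivet ∉ Lower.
(i): spring matches rivet: spring ∉ Lower.
Suppose spring ∈ South: no assignment then satisfies all the clues, so spring ∉ South.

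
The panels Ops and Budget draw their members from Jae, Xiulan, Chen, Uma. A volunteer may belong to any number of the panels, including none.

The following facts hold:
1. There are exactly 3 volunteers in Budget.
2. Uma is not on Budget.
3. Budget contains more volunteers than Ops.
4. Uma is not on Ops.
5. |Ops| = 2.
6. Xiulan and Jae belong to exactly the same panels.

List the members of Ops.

Ops = {Jae, Xiulan}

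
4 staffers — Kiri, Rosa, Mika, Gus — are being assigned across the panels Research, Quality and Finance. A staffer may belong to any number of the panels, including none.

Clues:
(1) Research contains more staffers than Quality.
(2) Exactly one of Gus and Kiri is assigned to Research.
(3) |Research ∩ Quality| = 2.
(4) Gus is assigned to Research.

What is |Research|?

3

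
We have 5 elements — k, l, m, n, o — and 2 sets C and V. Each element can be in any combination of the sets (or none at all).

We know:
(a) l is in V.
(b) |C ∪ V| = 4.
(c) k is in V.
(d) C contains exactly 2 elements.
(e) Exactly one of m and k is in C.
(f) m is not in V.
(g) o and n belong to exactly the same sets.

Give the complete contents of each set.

C = {k, l}; V = {k, l, n, o}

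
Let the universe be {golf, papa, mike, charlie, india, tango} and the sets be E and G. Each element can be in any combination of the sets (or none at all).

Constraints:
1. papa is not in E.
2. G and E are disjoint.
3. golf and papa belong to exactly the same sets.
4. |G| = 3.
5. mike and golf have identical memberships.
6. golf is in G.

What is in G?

From (1): papa ∉ E.
From (6): golf ∈ G.
(2) (disjoint): golf ∉ E.
(3): papa matches golf: papa ∈ G.
(5): mike matches golf: mike ∉ E.
(5): mike matches golf: mike ∈ G.
(4): G already has 3, so the rest are out.

G = {golf, mike, papa}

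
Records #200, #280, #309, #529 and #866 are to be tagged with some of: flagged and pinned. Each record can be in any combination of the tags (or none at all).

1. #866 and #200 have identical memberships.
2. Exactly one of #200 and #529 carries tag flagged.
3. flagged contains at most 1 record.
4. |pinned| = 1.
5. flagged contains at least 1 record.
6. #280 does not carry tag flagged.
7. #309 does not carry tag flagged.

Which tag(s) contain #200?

#200: none

From (6): #280 ∉ flagged.
From (7): #309 ∉ flagged.
Suppose #200 ∈ flagged: no assignment then satisfies all the clues, so #200 ∉ flagged.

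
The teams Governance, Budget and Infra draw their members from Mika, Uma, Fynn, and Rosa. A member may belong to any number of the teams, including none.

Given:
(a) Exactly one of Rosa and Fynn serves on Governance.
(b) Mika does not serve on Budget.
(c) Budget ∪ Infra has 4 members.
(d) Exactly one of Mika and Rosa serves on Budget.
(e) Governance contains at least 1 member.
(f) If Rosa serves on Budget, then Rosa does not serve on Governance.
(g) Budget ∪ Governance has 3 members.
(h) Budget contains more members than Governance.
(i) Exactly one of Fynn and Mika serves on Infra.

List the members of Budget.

Budget = {Fynn, Rosa, Uma}

From (b): Mika ∉ Budget.
(d) (exactly one): Rosa ∈ Budget.
(f): Rosa ∉ Governance.
(a) (exactly one): Fynn ∈ Governance.
Suppose Uma ∉ Budget: no assignment then satisfies all the clues, so Uma ∈ Budget.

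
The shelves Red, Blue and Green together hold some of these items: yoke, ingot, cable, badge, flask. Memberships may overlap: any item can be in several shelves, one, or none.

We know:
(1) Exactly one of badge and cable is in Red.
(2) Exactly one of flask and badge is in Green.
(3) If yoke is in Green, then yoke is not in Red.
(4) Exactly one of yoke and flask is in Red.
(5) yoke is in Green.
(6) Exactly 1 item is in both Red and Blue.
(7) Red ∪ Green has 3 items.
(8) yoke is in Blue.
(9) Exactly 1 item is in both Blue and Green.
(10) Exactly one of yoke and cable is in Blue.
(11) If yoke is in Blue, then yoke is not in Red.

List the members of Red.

Red = {badge, flask}

From (5): yoke ∈ Green.
From (8): yoke ∈ Blue.
(3): yoke ∉ Red.
(4) (exactly one): flask ∈ Red.
(10) (exactly one): cable ∉ Blue.
Suppose ingot ∈ Red: no assignment then satisfies all the clues, so ingot ∉ Red.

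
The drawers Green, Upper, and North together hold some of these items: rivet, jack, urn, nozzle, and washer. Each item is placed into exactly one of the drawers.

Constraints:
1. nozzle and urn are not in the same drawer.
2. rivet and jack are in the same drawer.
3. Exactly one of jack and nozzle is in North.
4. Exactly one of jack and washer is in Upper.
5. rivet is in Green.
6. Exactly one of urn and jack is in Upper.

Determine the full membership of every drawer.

Green = {jack, rivet}; Upper = {urn, washer}; North = {nozzle}

From (5): rivet ∈ Green.
(2): jack matches rivet: jack ∈ Green.
(3) (exactly one): nozzle ∈ North.
(4) (exactly one): washer ∈ Upper.
(6) (exactly one): urn ∈ Upper.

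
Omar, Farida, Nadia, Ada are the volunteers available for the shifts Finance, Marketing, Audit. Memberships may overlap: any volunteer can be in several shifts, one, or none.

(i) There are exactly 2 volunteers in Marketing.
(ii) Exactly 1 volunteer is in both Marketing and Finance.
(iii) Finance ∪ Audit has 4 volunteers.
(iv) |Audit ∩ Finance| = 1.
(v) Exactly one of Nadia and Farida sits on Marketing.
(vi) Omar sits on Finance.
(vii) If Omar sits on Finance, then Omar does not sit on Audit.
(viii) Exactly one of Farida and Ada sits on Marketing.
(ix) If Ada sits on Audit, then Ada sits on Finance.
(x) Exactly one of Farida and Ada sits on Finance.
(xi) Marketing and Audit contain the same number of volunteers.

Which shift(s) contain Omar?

Omar: Finance, Marketing

From (vi): Omar ∈ Finance.
(vii): Omar ∉ Audit.
Suppose Omar ∉ Marketing: no assignment then satisfies all the clues, so Omar ∈ Marketing.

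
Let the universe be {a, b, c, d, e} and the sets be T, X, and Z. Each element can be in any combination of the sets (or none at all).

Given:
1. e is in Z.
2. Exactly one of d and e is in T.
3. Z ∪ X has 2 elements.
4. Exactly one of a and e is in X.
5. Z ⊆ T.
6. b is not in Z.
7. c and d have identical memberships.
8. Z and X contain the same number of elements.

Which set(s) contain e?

From (1): e ∈ Z.
From (6): b ∉ Z.
(5) with e ∈ Z: e ∈ T.
(2) (exactly one): d ∉ T.
(5) contrapositive: d ∉ Z.
(7): c matches d: c ∉ T.
(7): c matches d: c ∉ Z.
Suppose e ∈ X: no assignment then satisfies all the clues, so e ∉ X.

e: T, Z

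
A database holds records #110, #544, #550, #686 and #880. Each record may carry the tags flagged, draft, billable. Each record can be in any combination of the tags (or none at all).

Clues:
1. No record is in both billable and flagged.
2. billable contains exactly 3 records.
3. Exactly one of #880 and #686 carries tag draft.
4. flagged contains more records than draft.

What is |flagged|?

2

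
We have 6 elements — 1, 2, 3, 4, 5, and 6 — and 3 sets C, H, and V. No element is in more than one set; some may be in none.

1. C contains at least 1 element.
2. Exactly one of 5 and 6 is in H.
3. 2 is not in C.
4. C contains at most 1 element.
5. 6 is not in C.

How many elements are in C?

1

From (3): 2 ∉ C.
From (5): 6 ∉ C.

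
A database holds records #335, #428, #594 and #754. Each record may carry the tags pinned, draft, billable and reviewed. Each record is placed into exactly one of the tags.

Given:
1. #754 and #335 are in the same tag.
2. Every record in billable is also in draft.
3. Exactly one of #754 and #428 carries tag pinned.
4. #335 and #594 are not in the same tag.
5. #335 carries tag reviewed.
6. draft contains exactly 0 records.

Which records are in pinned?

From (5): #335 ∈ reviewed.
(1): #754 matches #335: #754 ∉ pinned.
(1): #754 matches #335: #754 ∉ draft.
(1): #754 matches #335: #754 ∉ billable.
(1): #754 matches #335: #754 ∈ reviewed.
(3) (exactly one): #428 ∈ pinned.
(4): #594 ∉ reviewed.
(6): draft already has 0, so the rest are out.
(2) contrapositive: #594 ∉ billable.
Only one tag left: #594 ∈ pinned.

pinned = {#428, #594}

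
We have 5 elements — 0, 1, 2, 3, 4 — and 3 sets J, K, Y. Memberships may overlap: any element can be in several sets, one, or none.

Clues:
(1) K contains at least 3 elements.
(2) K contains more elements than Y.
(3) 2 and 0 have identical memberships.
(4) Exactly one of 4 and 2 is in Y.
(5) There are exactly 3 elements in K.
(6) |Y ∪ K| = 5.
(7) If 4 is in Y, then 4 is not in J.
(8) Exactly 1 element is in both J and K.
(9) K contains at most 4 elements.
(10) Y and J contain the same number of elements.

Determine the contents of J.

J = {1, 3}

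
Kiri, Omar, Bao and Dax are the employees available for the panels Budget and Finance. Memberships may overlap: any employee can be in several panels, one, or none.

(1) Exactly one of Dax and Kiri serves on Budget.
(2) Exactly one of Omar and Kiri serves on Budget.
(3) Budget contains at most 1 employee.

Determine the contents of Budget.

Budget = {Kiri}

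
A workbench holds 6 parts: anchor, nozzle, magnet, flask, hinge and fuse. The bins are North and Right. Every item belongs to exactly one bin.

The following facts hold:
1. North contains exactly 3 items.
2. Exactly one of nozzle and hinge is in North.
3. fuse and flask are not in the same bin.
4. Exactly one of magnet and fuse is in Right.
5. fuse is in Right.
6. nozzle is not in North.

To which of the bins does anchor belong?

From (5): fuse ∈ Right.
From (6): nozzle ∉ North.
(2) (exactly one): hinge ∈ North.
(3): flask ∉ Right.
(4) (exactly one): magnet ∉ Right.
Only one bin left: nozzle ∈ Right.
Only one bin left: magnet ∈ North.
Only one bin left: flask ∈ North.
(1): North already has 3, so the rest are out.
Only one bin left: anchor ∈ Right.

anchor: Right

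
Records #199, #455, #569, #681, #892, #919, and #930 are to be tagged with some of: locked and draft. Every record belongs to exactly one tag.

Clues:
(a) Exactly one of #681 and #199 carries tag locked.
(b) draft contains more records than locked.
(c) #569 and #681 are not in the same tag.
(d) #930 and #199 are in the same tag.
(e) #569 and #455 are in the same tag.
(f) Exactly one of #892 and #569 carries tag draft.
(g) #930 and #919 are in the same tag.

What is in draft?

draft = {#199, #455, #569, #919, #930}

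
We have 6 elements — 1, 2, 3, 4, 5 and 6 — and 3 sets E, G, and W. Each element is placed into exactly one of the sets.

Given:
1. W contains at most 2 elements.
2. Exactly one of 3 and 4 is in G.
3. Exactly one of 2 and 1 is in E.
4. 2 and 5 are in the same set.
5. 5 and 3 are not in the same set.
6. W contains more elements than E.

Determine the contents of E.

E = {1}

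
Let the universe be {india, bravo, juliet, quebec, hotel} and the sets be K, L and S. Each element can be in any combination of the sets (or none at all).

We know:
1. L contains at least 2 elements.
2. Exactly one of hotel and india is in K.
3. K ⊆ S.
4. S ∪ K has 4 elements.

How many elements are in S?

4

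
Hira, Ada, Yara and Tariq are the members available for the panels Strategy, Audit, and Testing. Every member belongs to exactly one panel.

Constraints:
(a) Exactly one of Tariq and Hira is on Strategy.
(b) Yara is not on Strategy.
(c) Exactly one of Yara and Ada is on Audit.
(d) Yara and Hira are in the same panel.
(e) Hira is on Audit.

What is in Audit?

From (b): Yara ∉ Strategy.
From (e): Hira ∈ Audit.
(a) (exactly one): Tariq ∈ Strategy.
(d): Yara matches Hira: Yara ∈ Audit.
(c) (exactly one): Ada ∉ Audit.

Audit = {Hira, Yara}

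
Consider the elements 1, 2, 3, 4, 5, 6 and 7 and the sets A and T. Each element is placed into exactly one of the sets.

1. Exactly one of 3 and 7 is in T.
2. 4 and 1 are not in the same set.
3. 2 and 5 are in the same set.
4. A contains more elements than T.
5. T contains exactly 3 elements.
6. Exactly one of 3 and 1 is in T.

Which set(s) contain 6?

6: T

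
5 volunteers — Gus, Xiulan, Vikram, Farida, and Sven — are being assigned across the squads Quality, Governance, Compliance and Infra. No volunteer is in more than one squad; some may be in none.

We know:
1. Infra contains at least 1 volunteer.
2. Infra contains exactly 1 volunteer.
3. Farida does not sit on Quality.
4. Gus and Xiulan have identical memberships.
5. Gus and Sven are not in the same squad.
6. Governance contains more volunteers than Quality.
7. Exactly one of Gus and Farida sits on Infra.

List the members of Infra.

Infra = {Farida}

From (3): Farida ∉ Quality.
Suppose Gus ∈ Infra: no assignment then satisfies all the clues, so Gus ∉ Infra.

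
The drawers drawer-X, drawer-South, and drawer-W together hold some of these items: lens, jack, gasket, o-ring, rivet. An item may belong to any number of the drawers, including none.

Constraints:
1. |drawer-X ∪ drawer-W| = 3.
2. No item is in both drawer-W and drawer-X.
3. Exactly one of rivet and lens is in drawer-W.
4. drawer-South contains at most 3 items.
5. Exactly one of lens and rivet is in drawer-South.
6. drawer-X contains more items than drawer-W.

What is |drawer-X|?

2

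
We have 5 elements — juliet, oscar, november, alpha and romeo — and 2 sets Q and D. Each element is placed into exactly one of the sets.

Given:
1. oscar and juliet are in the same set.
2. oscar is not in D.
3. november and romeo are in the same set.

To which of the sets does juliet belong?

juliet: Q

From (2): oscar ∉ D.
(1): juliet matches oscar: juliet ∉ D.
Only one set left: juliet ∈ Q.
Only one set left: oscar ∈ Q.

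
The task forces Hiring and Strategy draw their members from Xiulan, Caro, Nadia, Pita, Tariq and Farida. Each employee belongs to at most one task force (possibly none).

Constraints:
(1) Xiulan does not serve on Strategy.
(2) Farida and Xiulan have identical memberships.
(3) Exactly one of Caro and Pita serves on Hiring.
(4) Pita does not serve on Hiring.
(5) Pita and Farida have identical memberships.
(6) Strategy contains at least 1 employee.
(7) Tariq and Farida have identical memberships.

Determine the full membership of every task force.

Hiring = {Caro}; Strategy = {Nadia}

From (1): Xiulan ∉ Strategy.
From (4): Pita ∉ Hiring.
(2): Farida matches Xiulan: Farida ∉ Strategy.
(3) (exactly one): Caro ∈ Hiring.
(5): Farida matches Pita: Farida ∉ Hiring.
(5): Pita matches Farida: Pita ∉ Strategy.
(7): Tariq matches Farida: Tariq ∉ Hiring.
(7): Tariq matches Farida: Tariq ∉ Strategy.
(2): Xiulan matches Farida: Xiulan ∉ Hiring.
(6): only 1 candidates remain for Strategy, so all are in.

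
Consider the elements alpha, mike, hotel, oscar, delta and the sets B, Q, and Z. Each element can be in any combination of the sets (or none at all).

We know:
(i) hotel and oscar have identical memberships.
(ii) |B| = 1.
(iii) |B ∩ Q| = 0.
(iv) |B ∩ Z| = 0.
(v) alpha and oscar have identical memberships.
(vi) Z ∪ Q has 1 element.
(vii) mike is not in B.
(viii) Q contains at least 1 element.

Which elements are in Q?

Q = {mike}

From (vii): mike ∉ B.
Suppose alpha ∈ Q: no assignment then satisfies all the clues, so alpha ∉ Q.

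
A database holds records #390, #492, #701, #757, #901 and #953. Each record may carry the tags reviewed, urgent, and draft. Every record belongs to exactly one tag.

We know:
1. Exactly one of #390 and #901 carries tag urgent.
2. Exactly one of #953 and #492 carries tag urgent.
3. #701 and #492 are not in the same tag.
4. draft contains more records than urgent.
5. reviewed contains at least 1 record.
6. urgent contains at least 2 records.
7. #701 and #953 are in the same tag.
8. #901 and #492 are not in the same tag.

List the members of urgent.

urgent = {#390, #492}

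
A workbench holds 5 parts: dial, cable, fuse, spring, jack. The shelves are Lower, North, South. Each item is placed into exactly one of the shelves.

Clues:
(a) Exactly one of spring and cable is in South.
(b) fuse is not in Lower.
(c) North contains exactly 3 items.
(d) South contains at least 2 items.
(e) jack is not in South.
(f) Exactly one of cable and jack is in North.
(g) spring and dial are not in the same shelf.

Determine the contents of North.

From (b): fuse ∉ Lower.
From (e): jack ∉ South.
Suppose dial ∈ North: no assignment then satisfies all the clues, so dial ∉ North.

North = {fuse, jack, spring}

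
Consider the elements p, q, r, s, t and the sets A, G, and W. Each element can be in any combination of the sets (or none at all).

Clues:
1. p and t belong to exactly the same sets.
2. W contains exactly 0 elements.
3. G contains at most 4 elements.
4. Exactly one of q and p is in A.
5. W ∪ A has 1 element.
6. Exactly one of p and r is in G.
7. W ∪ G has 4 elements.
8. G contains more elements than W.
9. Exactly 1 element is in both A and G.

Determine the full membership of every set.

A = {q}; G = {p, q, s, t}; W = {}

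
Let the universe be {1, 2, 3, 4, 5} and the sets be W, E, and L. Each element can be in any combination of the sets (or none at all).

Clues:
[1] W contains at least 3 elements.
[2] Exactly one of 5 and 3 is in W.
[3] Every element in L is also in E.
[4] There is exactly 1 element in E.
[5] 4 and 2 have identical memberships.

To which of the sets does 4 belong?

4: W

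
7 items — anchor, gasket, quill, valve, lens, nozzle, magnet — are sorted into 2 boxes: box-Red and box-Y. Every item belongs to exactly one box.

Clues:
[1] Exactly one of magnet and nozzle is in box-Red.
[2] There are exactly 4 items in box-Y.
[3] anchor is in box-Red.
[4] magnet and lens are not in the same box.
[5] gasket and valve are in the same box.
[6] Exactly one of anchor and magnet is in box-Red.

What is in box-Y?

box-Y = {gasket, magnet, quill, valve}

From (3): anchor ∈ box-Red.
(6) (exactly one): magnet ∉ box-Red.
Only one box left: magnet ∈ box-Y.
(1) (exactly one): nozzle ∈ box-Red.
(4): lens ∉ box-Y.
Only one box left: lens ∈ box-Red.
(2): only 4 candidates remain for box-Y, so all are in.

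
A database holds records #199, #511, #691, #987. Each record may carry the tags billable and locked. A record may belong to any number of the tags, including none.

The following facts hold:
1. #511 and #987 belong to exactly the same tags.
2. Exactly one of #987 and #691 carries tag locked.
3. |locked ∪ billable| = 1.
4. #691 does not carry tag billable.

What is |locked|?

1

From (4): #691 ∉ billable.
Suppose #199 ∈ billable: no assignment then satisfies all the clues, so #199 ∉ billable.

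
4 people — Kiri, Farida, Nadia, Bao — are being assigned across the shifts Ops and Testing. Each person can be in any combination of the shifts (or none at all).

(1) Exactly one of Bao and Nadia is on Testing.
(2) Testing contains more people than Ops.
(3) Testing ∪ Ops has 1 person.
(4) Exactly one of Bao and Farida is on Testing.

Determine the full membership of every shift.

Ops = {}; Testing = {Bao}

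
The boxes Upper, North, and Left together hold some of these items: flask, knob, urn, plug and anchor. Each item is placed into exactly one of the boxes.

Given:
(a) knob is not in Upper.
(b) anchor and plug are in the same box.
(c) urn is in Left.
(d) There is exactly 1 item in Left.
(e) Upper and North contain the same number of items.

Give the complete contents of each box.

Upper = {anchor, plug}; North = {flask, knob}; Left = {urn}

From (a): knob ∉ Upper.
From (c): urn ∈ Left.
(d): Left already has 1, so the rest are out.
Only one box left: knob ∈ North.
Suppose flask ∈ Upper: no assignment then satisfies all the clues, so flask ∉ Upper.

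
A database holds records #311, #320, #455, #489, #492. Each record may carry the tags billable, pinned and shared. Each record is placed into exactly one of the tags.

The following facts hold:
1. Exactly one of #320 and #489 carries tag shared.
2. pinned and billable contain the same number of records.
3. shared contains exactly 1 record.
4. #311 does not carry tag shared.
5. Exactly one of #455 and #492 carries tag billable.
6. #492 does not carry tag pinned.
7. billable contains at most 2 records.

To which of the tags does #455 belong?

From (4): #311 ∉ shared.
From (6): #492 ∉ pinned.
Suppose #455 ∈ billable: no assignment then satisfies all the clues, so #455 ∉ billable.

#455: pinned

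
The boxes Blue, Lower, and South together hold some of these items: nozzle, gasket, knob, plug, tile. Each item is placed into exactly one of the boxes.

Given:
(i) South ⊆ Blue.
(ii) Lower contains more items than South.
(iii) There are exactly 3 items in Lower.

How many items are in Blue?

2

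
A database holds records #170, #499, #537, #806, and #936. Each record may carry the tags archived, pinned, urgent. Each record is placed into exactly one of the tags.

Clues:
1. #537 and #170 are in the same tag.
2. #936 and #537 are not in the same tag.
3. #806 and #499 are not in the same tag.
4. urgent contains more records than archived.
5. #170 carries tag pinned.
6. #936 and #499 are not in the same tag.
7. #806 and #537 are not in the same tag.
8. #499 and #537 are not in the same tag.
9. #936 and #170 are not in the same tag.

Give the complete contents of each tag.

archived = {#499}; pinned = {#170, #537}; urgent = {#806, #936}

From (5): #170 ∈ pinned.
(1): #537 matches #170: #537 ∉ archived.
(1): #537 matches #170: #537 ∈ pinned.
(2): #936 ∉ pinned.
(7): #806 ∉ pinned.
(8): #499 ∉ pinned.
Suppose #499 ∉ archived: no assignment then satisfies all the clues, so #499 ∈ archived.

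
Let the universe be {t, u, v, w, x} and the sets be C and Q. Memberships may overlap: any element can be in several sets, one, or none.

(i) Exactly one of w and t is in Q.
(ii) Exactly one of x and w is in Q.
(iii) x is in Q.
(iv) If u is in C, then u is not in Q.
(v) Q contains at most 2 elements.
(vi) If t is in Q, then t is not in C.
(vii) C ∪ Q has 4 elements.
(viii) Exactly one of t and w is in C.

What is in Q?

From (iii): x ∈ Q.
(ii) (exactly one): w ∉ Q.
(i) (exactly one): t ∈ Q.
(v): Q already has 2, so the rest are out.
(vi): t ∉ C.
(viii) (exactly one): w ∈ C.

Q = {t, x}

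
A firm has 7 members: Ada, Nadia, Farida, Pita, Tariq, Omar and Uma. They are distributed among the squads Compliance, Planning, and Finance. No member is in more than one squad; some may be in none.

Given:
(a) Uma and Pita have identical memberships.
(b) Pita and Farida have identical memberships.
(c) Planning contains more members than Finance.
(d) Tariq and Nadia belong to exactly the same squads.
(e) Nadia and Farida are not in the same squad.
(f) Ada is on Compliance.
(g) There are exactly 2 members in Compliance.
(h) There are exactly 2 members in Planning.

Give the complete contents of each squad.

Compliance = {Ada, Omar}; Planning = {Nadia, Tariq}; Finance = {}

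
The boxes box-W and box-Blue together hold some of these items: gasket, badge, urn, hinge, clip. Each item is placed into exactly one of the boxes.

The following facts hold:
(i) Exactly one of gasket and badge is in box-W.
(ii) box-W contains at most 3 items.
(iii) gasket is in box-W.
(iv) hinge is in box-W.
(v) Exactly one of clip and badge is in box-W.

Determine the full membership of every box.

box-W = {clip, gasket, hinge}; box-Blue = {badge, urn}

From (iii): gasket ∈ box-W.
From (iv): hinge ∈ box-W.
(i) (exactly one): badge ∉ box-W.
(v) (exactly one): clip ∈ box-W.
Only one box left: badge ∈ box-Blue.
(ii): box-W already has 3, so the rest are out.
Only one box left: urn ∈ box-Blue.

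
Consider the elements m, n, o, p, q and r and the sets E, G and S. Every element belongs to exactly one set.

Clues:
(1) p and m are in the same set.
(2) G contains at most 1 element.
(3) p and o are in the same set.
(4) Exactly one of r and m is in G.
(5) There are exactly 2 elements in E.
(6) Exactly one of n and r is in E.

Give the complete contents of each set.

E = {n, q}; G = {r}; S = {m, o, p}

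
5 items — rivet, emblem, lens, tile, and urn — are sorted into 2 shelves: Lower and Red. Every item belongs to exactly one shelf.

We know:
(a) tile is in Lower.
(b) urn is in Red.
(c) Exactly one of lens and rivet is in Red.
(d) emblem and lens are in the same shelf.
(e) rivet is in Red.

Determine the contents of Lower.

From (a): tile ∈ Lower.
From (b): urn ∈ Red.
From (e): rivet ∈ Red.
(c) (exactly one): lens ∉ Red.
(d): emblem matches lens: emblem ∉ Red.
Only one shelf left: emblem ∈ Lower.
Only one shelf left: lens ∈ Lower.

Lower = {emblem, lens, tile}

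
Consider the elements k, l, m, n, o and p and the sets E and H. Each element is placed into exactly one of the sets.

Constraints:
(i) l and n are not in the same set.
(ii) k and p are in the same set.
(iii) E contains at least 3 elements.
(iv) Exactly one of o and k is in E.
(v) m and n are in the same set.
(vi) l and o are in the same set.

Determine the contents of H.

H = {l, o}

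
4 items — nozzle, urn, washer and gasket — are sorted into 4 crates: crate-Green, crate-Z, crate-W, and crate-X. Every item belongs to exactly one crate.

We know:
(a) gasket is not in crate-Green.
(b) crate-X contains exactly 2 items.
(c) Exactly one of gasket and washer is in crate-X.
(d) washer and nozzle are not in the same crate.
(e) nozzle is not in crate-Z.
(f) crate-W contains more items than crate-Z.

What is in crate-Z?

crate-Z = {}

From (a): gasket ∉ crate-Green.
From (e): nozzle ∉ crate-Z.
Suppose urn ∈ crate-Z: no assignment then satisfies all the clues, so urn ∉ crate-Z.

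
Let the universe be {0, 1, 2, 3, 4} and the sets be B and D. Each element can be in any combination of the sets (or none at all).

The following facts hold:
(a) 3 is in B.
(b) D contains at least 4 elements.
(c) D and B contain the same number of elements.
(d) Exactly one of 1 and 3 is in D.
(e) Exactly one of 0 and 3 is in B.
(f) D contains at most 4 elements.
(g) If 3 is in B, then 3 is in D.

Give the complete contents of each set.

B = {1, 2, 3, 4}; D = {0, 2, 3, 4}

From (a): 3 ∈ B.
(e) (exactly one): 0 ∉ B.
(g): 3 ∈ D.
(d) (exactly one): 1 ∉ D.
(b): only 4 candidates remain for D, so all are in.
Suppose 1 ∉ B: no assignment then satisfies all the clues, so 1 ∈ B.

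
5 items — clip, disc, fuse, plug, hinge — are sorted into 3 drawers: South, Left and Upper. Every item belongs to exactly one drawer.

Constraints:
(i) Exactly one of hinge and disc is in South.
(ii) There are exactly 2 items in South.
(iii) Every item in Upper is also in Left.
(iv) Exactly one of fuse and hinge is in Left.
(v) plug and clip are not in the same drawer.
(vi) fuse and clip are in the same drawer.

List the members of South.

South = {hinge, plug}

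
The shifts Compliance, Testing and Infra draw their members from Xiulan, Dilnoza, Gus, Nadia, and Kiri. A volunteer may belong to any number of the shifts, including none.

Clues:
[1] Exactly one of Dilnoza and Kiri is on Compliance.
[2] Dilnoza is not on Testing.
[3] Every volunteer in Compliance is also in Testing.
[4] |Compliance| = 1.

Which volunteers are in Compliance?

From (2): Dilnoza ∉ Testing.
(3) contrapositive: Dilnoza ∉ Compliance.
(1) (exactly one): Kiri ∈ Compliance.
(3) with Kiri ∈ Compliance: Kiri ∈ Testing.
(4): Compliance already has 1, so the rest are out.

Compliance = {Kiri}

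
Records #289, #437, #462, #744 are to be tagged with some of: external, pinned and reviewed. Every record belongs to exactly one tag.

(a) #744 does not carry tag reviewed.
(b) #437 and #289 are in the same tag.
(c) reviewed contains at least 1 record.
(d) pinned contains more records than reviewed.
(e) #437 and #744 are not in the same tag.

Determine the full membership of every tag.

external = {#744}; pinned = {#289, #437}; reviewed = {#462}

From (a): #744 ∉ reviewed.
Suppose #289 ∈ external: no assignment then satisfies all the clues, so #289 ∉ external.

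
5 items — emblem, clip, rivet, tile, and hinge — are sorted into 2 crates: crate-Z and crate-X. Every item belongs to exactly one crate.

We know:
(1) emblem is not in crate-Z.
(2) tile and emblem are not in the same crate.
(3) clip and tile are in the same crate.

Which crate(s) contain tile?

From (1): emblem ∉ crate-Z.
Only one crate left: emblem ∈ crate-X.
(2): tile ∉ crate-X.
(3): clip matches tile: clip ∉ crate-X.
Only one crate left: clip ∈ crate-Z.
Only one crate left: tile ∈ crate-Z.

tile: crate-Z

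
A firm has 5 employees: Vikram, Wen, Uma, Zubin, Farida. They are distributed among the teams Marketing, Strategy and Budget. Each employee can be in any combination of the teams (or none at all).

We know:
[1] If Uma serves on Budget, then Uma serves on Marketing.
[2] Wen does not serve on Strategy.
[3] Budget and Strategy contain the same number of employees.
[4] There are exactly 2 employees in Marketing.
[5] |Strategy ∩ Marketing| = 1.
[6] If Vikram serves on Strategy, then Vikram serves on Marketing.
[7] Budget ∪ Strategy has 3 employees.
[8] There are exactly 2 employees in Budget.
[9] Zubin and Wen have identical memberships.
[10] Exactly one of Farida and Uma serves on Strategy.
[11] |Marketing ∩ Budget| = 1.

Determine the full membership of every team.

Marketing = {Uma, Vikram}; Strategy = {Farida, Vikram}; Budget = {Farida, Uma}

From (2): Wen ∉ Strategy.
(9): Zubin matches Wen: Zubin ∉ Strategy.
Suppose Vikram ∉ Marketing: no assignment then satisfies all the clues, so Vikram ∈ Marketing.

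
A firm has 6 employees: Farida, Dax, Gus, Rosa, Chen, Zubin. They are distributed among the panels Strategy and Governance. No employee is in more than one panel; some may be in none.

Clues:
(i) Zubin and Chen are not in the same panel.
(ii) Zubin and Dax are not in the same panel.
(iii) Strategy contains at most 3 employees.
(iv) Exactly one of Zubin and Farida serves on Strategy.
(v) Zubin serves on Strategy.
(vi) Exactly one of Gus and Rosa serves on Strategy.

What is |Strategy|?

2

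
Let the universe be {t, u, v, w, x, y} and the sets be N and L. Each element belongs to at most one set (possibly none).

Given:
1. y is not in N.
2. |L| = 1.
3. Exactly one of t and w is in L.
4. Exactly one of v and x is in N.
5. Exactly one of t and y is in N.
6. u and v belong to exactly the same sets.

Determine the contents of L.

L = {w}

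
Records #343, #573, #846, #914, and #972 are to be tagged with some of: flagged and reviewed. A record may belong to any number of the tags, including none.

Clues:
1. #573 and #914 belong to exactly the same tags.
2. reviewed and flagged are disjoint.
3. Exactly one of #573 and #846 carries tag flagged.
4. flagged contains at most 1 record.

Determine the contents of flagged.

flagged = {#846}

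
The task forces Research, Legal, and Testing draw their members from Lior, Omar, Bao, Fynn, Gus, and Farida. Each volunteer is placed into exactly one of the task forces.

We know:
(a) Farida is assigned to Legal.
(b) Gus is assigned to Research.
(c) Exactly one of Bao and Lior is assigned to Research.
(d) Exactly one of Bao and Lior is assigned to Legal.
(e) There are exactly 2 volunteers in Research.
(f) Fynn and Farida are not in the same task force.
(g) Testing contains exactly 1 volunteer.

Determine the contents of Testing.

Testing = {Fynn}

From (a): Farida ∈ Legal.
From (b): Gus ∈ Research.
(f): Fynn ∉ Legal.
Suppose Lior ∈ Testing: no assignment then satisfies all the clues, so Lior ∉ Testing.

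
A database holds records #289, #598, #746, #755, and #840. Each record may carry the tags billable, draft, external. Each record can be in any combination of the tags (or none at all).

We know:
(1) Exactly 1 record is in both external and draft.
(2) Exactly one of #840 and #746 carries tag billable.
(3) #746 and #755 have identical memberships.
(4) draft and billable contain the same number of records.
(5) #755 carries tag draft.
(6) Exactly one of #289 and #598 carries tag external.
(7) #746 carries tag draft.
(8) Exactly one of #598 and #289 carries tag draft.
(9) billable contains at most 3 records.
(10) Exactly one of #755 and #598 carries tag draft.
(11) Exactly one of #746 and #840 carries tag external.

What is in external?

external = {#289, #840}

From (5): #755 ∈ draft.
From (7): #746 ∈ draft.
(10) (exactly one): #598 ∉ draft.
(8) (exactly one): #289 ∈ draft.
Suppose #289 ∉ external: no assignment then satisfies all the clues, so #289 ∈ external.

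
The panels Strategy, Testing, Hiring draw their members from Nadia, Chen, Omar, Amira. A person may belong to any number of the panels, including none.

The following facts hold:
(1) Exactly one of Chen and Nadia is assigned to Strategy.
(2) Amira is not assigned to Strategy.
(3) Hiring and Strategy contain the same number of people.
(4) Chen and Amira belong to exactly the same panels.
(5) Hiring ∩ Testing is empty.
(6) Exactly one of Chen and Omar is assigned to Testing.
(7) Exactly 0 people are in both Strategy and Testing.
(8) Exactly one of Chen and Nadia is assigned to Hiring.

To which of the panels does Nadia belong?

Nadia: Hiring, Strategy

From (2): Amira ∉ Strategy.
(4): Chen matches Amira: Chen ∉ Strategy.
(1) (exactly one): Nadia ∈ Strategy.
Suppose Nadia ∈ Testing: no assignment then satisfies all the clues, so Nadia ∉ Testing.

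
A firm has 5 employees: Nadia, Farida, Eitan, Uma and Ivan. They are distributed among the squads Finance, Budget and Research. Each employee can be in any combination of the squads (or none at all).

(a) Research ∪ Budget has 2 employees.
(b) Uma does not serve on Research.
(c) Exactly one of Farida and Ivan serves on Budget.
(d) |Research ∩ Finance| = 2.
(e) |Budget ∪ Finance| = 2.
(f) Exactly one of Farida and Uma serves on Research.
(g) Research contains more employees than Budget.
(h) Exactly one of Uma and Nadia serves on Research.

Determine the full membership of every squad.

Finance = {Farida, Nadia}; Budget = {Farida}; Research = {Farida, Nadia}

From (b): Uma ∉ Research.
(f) (exactly one): Farida ∈ Research.
(h) (exactly one): Nadia ∈ Research.
Suppose Nadia ∉ Finance: no assignment then satisfies all the clues, so Nadia ∈ Finance.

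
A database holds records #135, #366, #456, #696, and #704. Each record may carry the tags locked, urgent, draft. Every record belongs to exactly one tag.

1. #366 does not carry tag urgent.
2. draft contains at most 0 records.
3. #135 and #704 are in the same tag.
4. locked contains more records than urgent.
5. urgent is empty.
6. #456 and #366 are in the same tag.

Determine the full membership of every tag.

From (1): #366 ∉ urgent.
(2): draft already has 0, so the rest are out.
(5): urgent already has 0, so the rest are out.
Only one tag left: #135 ∈ locked.
Only one tag left: #366 ∈ locked.
Only one tag left: #456 ∈ locked.
Only one tag left: #696 ∈ locked.
Only one tag left: #704 ∈ locked.

locked = {#135, #366, #456, #696, #704}; urgent = {}; draft = {}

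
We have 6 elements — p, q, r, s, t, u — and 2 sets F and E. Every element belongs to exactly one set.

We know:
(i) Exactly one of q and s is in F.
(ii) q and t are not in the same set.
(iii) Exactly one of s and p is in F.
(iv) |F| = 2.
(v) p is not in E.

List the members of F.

From (v): p ∉ E.
Only one set left: p ∈ F.
(iii) (exactly one): s ∉ F.
Only one set left: s ∈ E.
(i) (exactly one): q ∈ F.
(ii): t ∉ F.
(iv): F already has 2, so the rest are out.
Only one set left: r ∈ E.
Only one set left: t ∈ E.
Only one set left: u ∈ E.

F = {p, q}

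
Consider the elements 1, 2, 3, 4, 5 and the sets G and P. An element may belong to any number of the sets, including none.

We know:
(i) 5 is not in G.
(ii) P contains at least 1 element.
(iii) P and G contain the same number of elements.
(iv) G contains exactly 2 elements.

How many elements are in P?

2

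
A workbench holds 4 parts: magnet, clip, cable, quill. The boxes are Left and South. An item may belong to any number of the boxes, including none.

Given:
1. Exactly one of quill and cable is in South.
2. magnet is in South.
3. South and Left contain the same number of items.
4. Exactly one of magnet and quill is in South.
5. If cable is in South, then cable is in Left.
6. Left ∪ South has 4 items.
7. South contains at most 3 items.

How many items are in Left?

3

From (2): magnet ∈ South.
(4) (exactly one): quill ∉ South.
(1) (exactly one): cable ∈ South.
(5): cable ∈ Left.
Suppose clip ∉ South: no assignment then satisfies all the clues, so clip ∈ South.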